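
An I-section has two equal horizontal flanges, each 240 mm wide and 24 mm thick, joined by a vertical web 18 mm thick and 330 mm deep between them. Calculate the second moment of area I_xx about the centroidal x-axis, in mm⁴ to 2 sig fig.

Treat the section as a set of non-overlapping primitives; coordinates are from the bounding-box lower-left.
Bottom flange: 240 × 24, A = 5 760 mm², y = 12 mm, Ī = 276 480 mm⁴.
Web: 18 × 330, A = 5 940 mm², y = 189 mm, Ī = 53 905 500 mm⁴.
Top flange: 240 × 24, A = 5 760 mm², y = 366 mm, Ī = 276 480 mm⁴.
By symmetry the centroid is at mid-height, ȳ = 189 mm.
Transfer each piece to the centroidal x-axis using Ī + A·d² with d = y − 189:
  bottom flange: d = -177 mm → contributes +180 731 520 mm⁴
  web: d = 0 mm → contributes +53 905 500 mm⁴
  top flange: d = 177 mm → contributes +180 731 520 mm⁴
Total I = 415 368 540 mm⁴.

I_xx ≈ 4.2 × 10⁸ mm⁴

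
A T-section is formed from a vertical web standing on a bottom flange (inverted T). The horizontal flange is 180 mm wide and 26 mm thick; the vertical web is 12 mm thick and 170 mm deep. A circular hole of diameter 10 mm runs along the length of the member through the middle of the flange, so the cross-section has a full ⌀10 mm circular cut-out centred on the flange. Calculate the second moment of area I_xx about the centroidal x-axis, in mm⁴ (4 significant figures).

I_xx ≈ 1.875 × 10⁷ mm⁴

Break the section into simple shapes (no overlaps), measuring from the bottom-left corner of the bounding box.
Flange: 180 × 26, A = 4 680 mm², y = 13 mm, Ī = 263 640 mm⁴.
Web: 12 × 170, A = 2 040 mm², y = 111 mm, Ī = 4 913 000 mm⁴.
Hole (subtracted): ⌀10, A = 78.5398 mm², y = 13 mm, Ī = 490.874 mm⁴.
Centroid: ȳ = ΣA·y / ΣA = 43.1018 mm.
Transfer each piece to the centroidal x-axis using Ī + A·d² with d = y − 43.1018:
  flange: d = -30.1018 mm → contributes +4 504 278 mm⁴
  web: d = 67.8982 mm → contributes +14 317 734 mm⁴
  hole: d = -30.1018 mm → contributes −71657.3 mm⁴
Total I = 18 750 354 mm⁴.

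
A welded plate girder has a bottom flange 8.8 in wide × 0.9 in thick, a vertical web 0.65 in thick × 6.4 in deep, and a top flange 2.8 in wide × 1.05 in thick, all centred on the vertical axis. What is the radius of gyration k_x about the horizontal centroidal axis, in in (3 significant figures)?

k_x ≈ 3.05 in

Decompose the section into non-overlapping parts with the origin at the bottom-left of its bounding rectangle.
Bottom plate: 8.8 × 0.9, A = 7.92 in², y = 0.45 in, Ī = 0.5346 in⁴.
Web plate: 0.65 × 6.4, A = 4.16 in², y = 4.1 in, Ī = 14.199 in⁴.
Top plate: 2.8 × 1.05, A = 2.94 in², y = 7.825 in, Ī = 0.27011 in⁴.
Centroid: ȳ = ΣA·y / ΣA = 2.9045 in.
Transfer each piece to the horizontal centroidal axis using Ī + A·d² with d = y − 2.9045:
  bottom plate: d = -2.4545 in → contributes +48.249 in⁴
  web plate: d = 1.1955 in → contributes +20.145 in⁴
  top plate: d = 4.9205 in → contributes +71.452 in⁴
Total I = 139.85 in⁴.
Radius of gyration: k = √(I/A) = √(139.85 / 15.02) = 3.0513 in.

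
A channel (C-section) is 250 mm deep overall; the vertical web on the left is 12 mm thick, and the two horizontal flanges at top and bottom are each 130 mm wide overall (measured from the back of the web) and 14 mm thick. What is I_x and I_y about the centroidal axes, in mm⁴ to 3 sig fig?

I_x ≈ 6.17 × 10⁷ mm⁴, I_y ≈ 1.05 × 10⁷ mm⁴

Treat the section as a set of non-overlapping primitives; coordinates are from the bounding-box lower-left.
Web: 12 × 250, A = 3 000 mm², y = 125 mm, Ī = 15 625 000 mm⁴.
Top flange (beyond web): 118 × 14, A = 1 652 mm², y = 243 mm, Ī = 26 983 mm⁴.
Bottom flange (beyond web): 118 × 14, A = 1 652 mm², y = 7 mm, Ī = 26 983 mm⁴.
By symmetry the centroid is at mid-height, ȳ = 125 mm.
Transfer each piece to the centroidal x-axis using Ī + A·d² with d = y − 125:
  web: d = 0 mm → contributes +15 625 000 mm⁴
  top flange (beyond web): d = 118 mm → contributes +23 029 431 mm⁴
  bottom flange (beyond web): d = -118 mm → contributes +23 029 431 mm⁴
Total I = 61 683 861 mm⁴.
For the y-axis: x̄ = 40.067 mm.
Repeating about the centroidal y-axis gives I_y = 10 512 857 mm⁴.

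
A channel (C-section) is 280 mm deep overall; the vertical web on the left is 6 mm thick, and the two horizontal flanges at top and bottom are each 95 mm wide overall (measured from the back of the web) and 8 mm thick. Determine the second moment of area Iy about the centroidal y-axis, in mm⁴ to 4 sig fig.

Treat the section as a set of non-overlapping primitives; coordinates are from the bounding-box lower-left.
Web: 6 × 280, A = 1 680 mm², x = 3 mm, Ī = 5 040 mm⁴.
Top flange (beyond web): 89 × 8, A = 712 mm², x = 50.5 mm, Ī = 469 979 mm⁴.
Bottom flange (beyond web): 89 × 8, A = 712 mm², x = 50.5 mm, Ī = 469 979 mm⁴.
Centroid: x̄ = ΣA·x / ΣA = 24.7912 mm.
Transfer each piece to the centroidal y-axis using Ī + A·d² with d = x − 24.7912:
  web: d = -21.7912 mm → contributes +802 801 mm⁴
  top flange (beyond web): d = 25.7088 mm → contributes +940 569 mm⁴
  bottom flange (beyond web): d = 25.7088 mm → contributes +940 569 mm⁴
Total I = 2 683 939 mm⁴.

Iy ≈ 2.684 × 10⁶ mm⁴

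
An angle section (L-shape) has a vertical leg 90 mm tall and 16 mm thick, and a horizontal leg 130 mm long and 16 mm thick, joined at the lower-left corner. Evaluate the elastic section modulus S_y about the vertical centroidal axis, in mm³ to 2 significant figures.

Split into non-overlapping primitives; take the origin at the lower-left of the bounding box.
Vertical leg: 16 × 90, A = 1 440 mm², x = 8 mm, Ī = 30 720 mm⁴.
Horizontal leg (remainder): 114 × 16, A = 1 824 mm², x = 73 mm, Ī = 1 975 392 mm⁴.
Centroid: x̄ = ΣA·x / ΣA = 44.32 mm.
Transfer each piece to the vertical centroidal axis using Ī + A·d² with d = x − 44.32:
  vertical leg: d = -36.32 mm → contributes +1 930 654 mm⁴
  horizontal leg (remainder): d = 28.68 mm → contributes +3 475 340 mm⁴
Total I = 5 405 994 mm⁴.
Extreme fibre distance c = 85.68 mm; S = I/c = 63 098 mm³.

S_y ≈ 6.3 × 10⁴ mm³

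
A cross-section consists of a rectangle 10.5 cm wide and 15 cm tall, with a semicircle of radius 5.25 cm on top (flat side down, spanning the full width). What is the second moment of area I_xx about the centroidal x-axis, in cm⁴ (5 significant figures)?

I_xx ≈ 6250.4 cm⁴

Break the section into simple shapes (no overlaps), measuring from the bottom-left corner of the bounding box.
Rectangular body: 10.5 × 15, A = 157.5 cm², y = 7.5 cm, Ī = 2953.125 cm⁴.
Semicircular cap: semicircle r = 5.25, A = 43.29507 cm², y = 17.22817 cm, Ī = 83.38142 cm⁴.
Centroid: ȳ = ΣA·y / ΣA = 9.59757 cm.
Transfer each piece to the centroidal x-axis using Ī + A·d² with d = y − 9.59757:
  rectangular body: d = -2.09757 cm → contributes +3646.094 cm⁴
  semicircular cap: d = 7.630599 cm → contributes +2604.282 cm⁴
Total I = 6250.376 cm⁴.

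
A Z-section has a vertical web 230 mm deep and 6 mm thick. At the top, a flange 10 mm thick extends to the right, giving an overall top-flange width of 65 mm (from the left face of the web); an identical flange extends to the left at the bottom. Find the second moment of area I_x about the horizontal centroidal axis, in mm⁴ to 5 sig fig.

Treat the section as a set of non-overlapping primitives; coordinates are from the bounding-box lower-left.
Web: 6 × 230, A = 1 380 mm², y = 115 mm, Ī = 6 083 500 mm⁴.
Top flange (beyond web): 59 × 10, A = 590 mm², y = 225 mm, Ī = 4916.667 mm⁴.
Bottom flange (beyond web): 59 × 10, A = 590 mm², y = 5 mm, Ī = 4916.667 mm⁴.
Centroid: ȳ = ΣA·y / ΣA = 115 mm.
Transfer each piece to the horizontal centroidal axis using Ī + A·d² with d = y − 115:
  web: d = 0 mm → contributes +6 083 500 mm⁴
  top flange (beyond web): d = 110 mm → contributes +7 143 917 mm⁴
  bottom flange (beyond web): d = -110 mm → contributes +7 143 917 mm⁴
Total I = 20 371 333 mm⁴.

I_x ≈ 2.0371 × 10⁷ mm⁴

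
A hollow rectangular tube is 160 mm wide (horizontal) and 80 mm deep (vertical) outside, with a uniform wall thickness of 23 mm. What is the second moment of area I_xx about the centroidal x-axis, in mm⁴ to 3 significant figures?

I_xx ≈ 6.45 × 10⁶ mm⁴

Treat the section as a set of non-overlapping primitives; coordinates are from the bounding-box lower-left.
Outer rectangle: 160 × 80, A = 12 800 mm², y = 40 mm, Ī = 6 826 667 mm⁴.
Inner void (subtracted): 114 × 34, A = 3 876 mm², y = 40 mm, Ī = 373 388 mm⁴.
By symmetry the centroid is at mid-height, ȳ = 40 mm.
All pieces are centred on the centroidal x-axis, so I = ΣĪ (holes subtracted) = 6 453 279 mm⁴.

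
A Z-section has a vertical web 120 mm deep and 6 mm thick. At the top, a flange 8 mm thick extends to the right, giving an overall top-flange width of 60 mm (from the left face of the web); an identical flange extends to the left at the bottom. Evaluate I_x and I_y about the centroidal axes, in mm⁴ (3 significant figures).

Treat the section as a set of non-overlapping primitives; coordinates are from the bounding-box lower-left.
Web: 6 × 120, A = 720 mm², y = 60 mm, Ī = 864 000 mm⁴.
Top flange (beyond web): 54 × 8, A = 432 mm², y = 116 mm, Ī = 2 304 mm⁴.
Bottom flange (beyond web): 54 × 8, A = 432 mm², y = 4 mm, Ī = 2 304 mm⁴.
Centroid: ȳ = ΣA·y / ΣA = 60 mm.
Transfer each piece to the centroidal x-axis using Ī + A·d² with d = y − 60:
  web: d = 0 mm → contributes +864 000 mm⁴
  top flange (beyond web): d = 56 mm → contributes +1 357 056 mm⁴
  bottom flange (beyond web): d = -56 mm → contributes +1 357 056 mm⁴
Total I = 3 578 112 mm⁴.
For the y-axis: x̄ = 57 mm.
Repeating about the centroidal y-axis gives I_y = 989 712 mm⁴.

I_x ≈ 3.58 × 10⁶ mm⁴, I_y ≈ 9.90 × 10⁵ mm⁴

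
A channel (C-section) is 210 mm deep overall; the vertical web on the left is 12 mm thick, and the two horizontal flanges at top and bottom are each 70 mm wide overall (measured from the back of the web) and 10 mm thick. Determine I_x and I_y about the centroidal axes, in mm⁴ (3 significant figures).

I_x ≈ 2.09 × 10⁷ mm⁴, I_y ≈ 1.33 × 10⁶ mm⁴

Treat the section as a set of non-overlapping primitives; coordinates are from the bounding-box lower-left.
Web: 12 × 210, A = 2 520 mm², y = 105 mm, Ī = 9 261 000 mm⁴.
Top flange (beyond web): 58 × 10, A = 580 mm², y = 205 mm, Ī = 4833.3 mm⁴.
Bottom flange (beyond web): 58 × 10, A = 580 mm², y = 5 mm, Ī = 4833.3 mm⁴.
By symmetry the centroid is at mid-height, ȳ = 105 mm.
Transfer each piece to the centroidal x-axis using Ī + A·d² with d = y − 105:
  web: d = 0 mm → contributes +9 261 000 mm⁴
  top flange (beyond web): d = 100 mm → contributes +5 804 833 mm⁴
  bottom flange (beyond web): d = -100 mm → contributes +5 804 833 mm⁴
Total I = 20 870 667 mm⁴.
For the y-axis: x̄ = 17.033 mm.
Repeating about the centroidal y-axis gives I_y = 1 328 503 mm⁴.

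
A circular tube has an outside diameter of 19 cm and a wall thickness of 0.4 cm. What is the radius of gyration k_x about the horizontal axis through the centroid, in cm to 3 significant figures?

Decompose the section into non-overlapping parts with the origin at the bottom-left of its bounding rectangle.
Outer circle: ⌀19, A = 283.53 cm², y = 9.5 cm, Ī = 6397.1 cm⁴.
Bore (subtracted): ⌀18.2, A = 260.16 cm², y = 9.5 cm, Ī = 5385.9 cm⁴.
By symmetry the centroid is at mid-height, ȳ = 9.5 cm.
All pieces are centred on the horizontal axis through the centroid, so I = ΣĪ (holes subtracted) = 1011.3 cm⁴.
Radius of gyration: k = √(I/A) = √(1011.3 / 23.373) = 6.5776 cm.

k_x ≈ 6.58 cm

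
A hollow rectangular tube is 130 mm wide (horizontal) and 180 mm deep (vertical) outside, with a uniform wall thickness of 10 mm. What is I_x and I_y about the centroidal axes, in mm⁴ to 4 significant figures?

I_x ≈ 2.563 × 10⁷ mm⁴, I_y ≈ 1.521 × 10⁷ mm⁴

Break the section into simple shapes (no overlaps), measuring from the bottom-left corner of the bounding box.
Outer rectangle: 130 × 180, A = 23 400 mm², y = 90 mm, Ī = 63 180 000 mm⁴.
Inner void (subtracted): 110 × 160, A = 17 600 mm², y = 90 mm, Ī = 37 546 667 mm⁴.
By symmetry the centroid is at mid-height, ȳ = 90 mm.
All pieces are centred on the centroidal x-axis, so I = ΣĪ (holes subtracted) = 25 633 333 mm⁴.
Repeating about the centroidal y-axis gives I_y = 15 208 333 mm⁴.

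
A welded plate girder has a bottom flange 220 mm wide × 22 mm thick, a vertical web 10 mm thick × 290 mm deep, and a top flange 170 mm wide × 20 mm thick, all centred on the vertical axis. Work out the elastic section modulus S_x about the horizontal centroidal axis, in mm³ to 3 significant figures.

S_x ≈ 1.16 × 10⁶ mm³

Treat the section as a set of non-overlapping primitives; coordinates are from the bounding-box lower-left.
Bottom plate: 220 × 22, A = 4 840 mm², y = 11 mm, Ī = 195 213 mm⁴.
Web plate: 10 × 290, A = 2 900 mm², y = 167 mm, Ī = 20 324 167 mm⁴.
Top plate: 170 × 20, A = 3 400 mm², y = 322 mm, Ī = 113 333 mm⁴.
Centroid: ȳ = ΣA·y / ΣA = 146.53 mm.
Transfer each piece to the horizontal centroidal axis using Ī + A·d² with d = y − 146.53:
  bottom plate: d = -135.53 mm → contributes +89 097 682 mm⁴
  web plate: d = 20.47 mm → contributes +21 539 372 mm⁴
  top plate: d = 175.47 mm → contributes +104 798 834 mm⁴
Total I = 215 435 889 mm⁴.
Extreme fibre distance c = 185.47 mm; S = I/c = 1 161 565 mm³.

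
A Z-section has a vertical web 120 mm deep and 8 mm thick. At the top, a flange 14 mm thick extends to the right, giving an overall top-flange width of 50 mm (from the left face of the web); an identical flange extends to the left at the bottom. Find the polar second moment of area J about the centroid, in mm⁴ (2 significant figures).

J ≈ 5.4 × 10⁶ mm⁴

Treat the section as a set of non-overlapping primitives; coordinates are from the bounding-box lower-left.
Web: 8 × 120, A = 960 mm², y = 60 mm, Ī = 1 152 000 mm⁴.
Top flange (beyond web): 42 × 14, A = 588 mm², y = 113 mm, Ī = 9 604 mm⁴.
Bottom flange (beyond web): 42 × 14, A = 588 mm², y = 7 mm, Ī = 9 604 mm⁴.
Centroid: ȳ = ΣA·y / ΣA = 60 mm.
Transfer each piece to the centroidal x-axis using Ī + A·d² with d = y − 60:
  web: d = 0 mm → contributes +1 152 000 mm⁴
  top flange (beyond web): d = 53 mm → contributes +1 661 296 mm⁴
  bottom flange (beyond web): d = -53 mm → contributes +1 661 296 mm⁴
Total I = 4 474 592 mm⁴.
For the y-axis: x̄ = 46 mm.
Repeating about the centroidal y-axis gives I_y = 912 992 mm⁴.
Polar second moment: J = I_x + I_y = 5 387 584 mm⁴.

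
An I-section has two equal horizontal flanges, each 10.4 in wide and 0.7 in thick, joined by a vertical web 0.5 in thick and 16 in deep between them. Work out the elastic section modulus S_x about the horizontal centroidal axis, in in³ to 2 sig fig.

Decompose the section into non-overlapping parts with the origin at the bottom-left of its bounding rectangle.
Bottom flange: 10.4 × 0.7, A = 7.28 in², y = 0.35 in, Ī = 0.2973 in⁴.
Web: 0.5 × 16, A = 8 in², y = 8.7 in, Ī = 170.7 in⁴.
Top flange: 10.4 × 0.7, A = 7.28 in², y = 17.05 in, Ī = 0.2973 in⁴.
By symmetry the centroid is at mid-height, ȳ = 8.7 in.
Transfer each piece to the horizontal centroidal axis using Ī + A·d² with d = y − 8.7:
  bottom flange: d = -8.35 in → contributes +507.9 in⁴
  web: d = 0 in → contributes +170.7 in⁴
  top flange: d = 8.35 in → contributes +507.9 in⁴
Total I = 1 186 in⁴.
Extreme fibre distance c = 8.7 in; S = I/c = 136.4 in³.

S_x ≈ 140 in³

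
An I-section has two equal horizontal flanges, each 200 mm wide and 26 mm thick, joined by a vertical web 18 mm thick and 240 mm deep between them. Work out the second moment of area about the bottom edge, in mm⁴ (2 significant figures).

Break the section into simple shapes (no overlaps), measuring from the bottom-left corner of the bounding box.
Bottom flange: 200 × 26, A = 5 200 mm², y = 13 mm, Ī = 292 933 mm⁴.
Web: 18 × 240, A = 4 320 mm², y = 146 mm, Ī = 20 736 000 mm⁴.
Top flange: 200 × 26, A = 5 200 mm², y = 279 mm, Ī = 292 933 mm⁴.
Transfer each piece to the base of the section using Ī + A·d² with d = y − 0:
  bottom flange: d = 13 mm → contributes +1 171 733 mm⁴
  web: d = 146 mm → contributes +112 821 120 mm⁴
  top flange: d = 279 mm → contributes +405 066 133 mm⁴
Total I = 519 058 987 mm⁴.

I_base ≈ 5.2 × 10⁸ mm⁴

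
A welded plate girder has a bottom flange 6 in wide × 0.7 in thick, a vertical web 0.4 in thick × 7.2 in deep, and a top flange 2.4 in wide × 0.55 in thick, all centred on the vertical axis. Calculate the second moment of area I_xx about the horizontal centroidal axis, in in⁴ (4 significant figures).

I_xx ≈ 82.32 in⁴

Split into non-overlapping primitives; take the origin at the lower-left of the bounding box.
Bottom plate: 6 × 0.7, A = 4.2 in², y = 0.35 in, Ī = 0.1715 in⁴.
Web plate: 0.4 × 7.2, A = 2.88 in², y = 4.3 in, Ī = 12.4416 in⁴.
Top plate: 2.4 × 0.55, A = 1.32 in², y = 8.175 in, Ī = 0.033275 in⁴.
Centroid: ȳ = ΣA·y / ΣA = 2.93393 in.
Transfer each piece to the horizontal centroidal axis using Ī + A·d² with d = y − 2.93393:
  bottom plate: d = -2.58393 in → contributes +28.2136 in⁴
  web plate: d = 1.36607 in → contributes +17.8161 in⁴
  top plate: d = 5.24107 in → contributes +36.2921 in⁴
Total I = 82.3218 in⁴.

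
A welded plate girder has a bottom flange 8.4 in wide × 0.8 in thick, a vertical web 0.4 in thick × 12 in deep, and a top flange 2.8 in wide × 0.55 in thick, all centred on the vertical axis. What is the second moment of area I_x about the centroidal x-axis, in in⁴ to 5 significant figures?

Split into non-overlapping primitives; take the origin at the lower-left of the bounding box.
Bottom plate: 8.4 × 0.8, A = 6.72 in², y = 0.4 in, Ī = 0.3584 in⁴.
Web plate: 0.4 × 12, A = 4.8 in², y = 6.8 in, Ī = 57.6 in⁴.
Top plate: 2.8 × 0.55, A = 1.54 in², y = 13.075 in, Ī = 0.03882083 in⁴.
Centroid: ȳ = ΣA·y / ΣA = 4.246822 in.
Transfer each piece to the centroidal x-axis using Ī + A·d² with d = y − 4.246822:
  bottom plate: d = -3.846822 in → contributes +99.80124 in⁴
  web plate: d = 2.553178 in → contributes +88.88984 in⁴
  top plate: d = 8.828178 in → contributes +120.0614 in⁴
Total I = 308.7525 in⁴.

I_x ≈ 308.75 in⁴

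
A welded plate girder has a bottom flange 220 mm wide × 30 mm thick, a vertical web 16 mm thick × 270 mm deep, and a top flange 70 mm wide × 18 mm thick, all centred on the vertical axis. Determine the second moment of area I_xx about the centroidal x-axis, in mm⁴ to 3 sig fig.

Decompose the section into non-overlapping parts with the origin at the bottom-left of its bounding rectangle.
Bottom plate: 220 × 30, A = 6 600 mm², y = 15 mm, Ī = 495 000 mm⁴.
Web plate: 16 × 270, A = 4 320 mm², y = 165 mm, Ī = 26 244 000 mm⁴.
Top plate: 70 × 18, A = 1 260 mm², y = 309 mm, Ī = 34 020 mm⁴.
Centroid: ȳ = ΣA·y / ΣA = 98.616 mm.
Transfer each piece to the centroidal x-axis using Ī + A·d² with d = y − 98.616:
  bottom plate: d = -83.616 mm → contributes +46 639 533 mm⁴
  web plate: d = 66.384 mm → contributes +45 281 665 mm⁴
  top plate: d = 210.38 mm → contributes +55 803 544 mm⁴
Total I = 147 724 742 mm⁴.

I_xx ≈ 1.48 × 10⁸ mm⁴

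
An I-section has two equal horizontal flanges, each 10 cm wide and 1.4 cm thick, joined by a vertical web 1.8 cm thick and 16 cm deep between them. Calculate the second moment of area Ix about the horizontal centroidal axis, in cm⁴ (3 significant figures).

Treat the section as a set of non-overlapping primitives; coordinates are from the bounding-box lower-left.
Bottom flange: 10 × 1.4, A = 14 cm², y = 0.7 cm, Ī = 2.2867 cm⁴.
Web: 1.8 × 16, A = 28.8 cm², y = 9.4 cm, Ī = 614.4 cm⁴.
Top flange: 10 × 1.4, A = 14 cm², y = 18.1 cm, Ī = 2.2867 cm⁴.
By symmetry the centroid is at mid-height, ȳ = 9.4 cm.
Transfer each piece to the horizontal centroidal axis using Ī + A·d² with d = y − 9.4:
  bottom flange: d = -8.7 cm → contributes +1061.9 cm⁴
  web: d = 0 cm → contributes +614.4 cm⁴
  top flange: d = 8.7 cm → contributes +1061.9 cm⁴
Total I = 2738.3 cm⁴.

Ix ≈ 2740 cm⁴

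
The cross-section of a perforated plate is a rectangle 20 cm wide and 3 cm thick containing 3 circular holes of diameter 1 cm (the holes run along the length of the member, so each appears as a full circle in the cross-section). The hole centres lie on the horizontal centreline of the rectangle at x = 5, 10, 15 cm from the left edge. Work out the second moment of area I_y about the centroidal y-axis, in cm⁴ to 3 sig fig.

Treat the section as a set of non-overlapping primitives; coordinates are from the bounding-box lower-left.
Plate: 20 × 3, A = 60 cm², x = 10 cm, Ī = 2 000 cm⁴.
Hole 1 (subtracted): ⌀1, A = 0.7854 cm², x = 5 cm, Ī = 0.049087 cm⁴.
Hole 2 (subtracted): ⌀1, A = 0.7854 cm², x = 10 cm, Ī = 0.049087 cm⁴.
Hole 3 (subtracted): ⌀1, A = 0.7854 cm², x = 15 cm, Ī = 0.049087 cm⁴.
By symmetry the centroid is at mid-width, x̄ = 10 cm.
Transfer each piece to the centroidal y-axis using Ī + A·d² with d = x − 10:
  plate: d = 0 cm → contributes +2 000 cm⁴
  hole 1: d = -5 cm → contributes −19.684 cm⁴
  hole 2: d = 0 cm → contributes −0.049087 cm⁴
  hole 3: d = 5 cm → contributes −19.684 cm⁴
Total I = 1960.6 cm⁴.

I_y ≈ 1960 cm⁴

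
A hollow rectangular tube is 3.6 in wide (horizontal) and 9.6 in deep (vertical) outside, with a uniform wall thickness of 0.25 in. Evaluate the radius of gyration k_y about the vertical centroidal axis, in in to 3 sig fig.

Break the section into simple shapes (no overlaps), measuring from the bottom-left corner of the bounding box.
Outer rectangle: 3.6 × 9.6, A = 34.56 in², x = 1.8 in, Ī = 37.325 in⁴.
Inner void (subtracted): 3.1 × 9.1, A = 28.21 in², x = 1.8 in, Ī = 22.592 in⁴.
By symmetry the centroid is at mid-width, x̄ = 1.8 in.
All pieces are centred on the vertical centroidal axis, so I = ΣĪ (holes subtracted) = 14.733 in⁴.
Radius of gyration: k = √(I/A) = √(14.733 / 6.35) = 1.5232 in.

k_y ≈ 1.52 in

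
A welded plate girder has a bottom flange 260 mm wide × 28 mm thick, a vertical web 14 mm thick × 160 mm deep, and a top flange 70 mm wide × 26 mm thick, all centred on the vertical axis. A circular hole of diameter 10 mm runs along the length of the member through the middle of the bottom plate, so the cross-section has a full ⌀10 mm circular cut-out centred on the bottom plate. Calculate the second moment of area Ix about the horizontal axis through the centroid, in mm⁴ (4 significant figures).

Ix ≈ 6.184 × 10⁷ mm⁴

Treat the section as a set of non-overlapping primitives; coordinates are from the bounding-box lower-left.
Bottom plate: 260 × 28, A = 7 280 mm², y = 14 mm, Ī = 475 627 mm⁴.
Web plate: 14 × 160, A = 2 240 mm², y = 108 mm, Ī = 4 778 667 mm⁴.
Top plate: 70 × 26, A = 1 820 mm², y = 201 mm, Ī = 102 527 mm⁴.
Hole (subtracted): ⌀10, A = 78.5398 mm², y = 14 mm, Ī = 490.874 mm⁴.
Centroid: ȳ = ΣA·y / ΣA = 62.9191 mm.
Transfer each piece to the horizontal axis through the centroid using Ī + A·d² with d = y − 62.9191:
  bottom plate: d = -48.9191 mm → contributes +17 897 206 mm⁴
  web plate: d = 45.0809 mm → contributes +9 331 000 mm⁴
  top plate: d = 138.081 mm → contributes +34 803 278 mm⁴
  hole: d = -48.9191 mm → contributes −188 442 mm⁴
Total I = 61 843 041 mm⁴.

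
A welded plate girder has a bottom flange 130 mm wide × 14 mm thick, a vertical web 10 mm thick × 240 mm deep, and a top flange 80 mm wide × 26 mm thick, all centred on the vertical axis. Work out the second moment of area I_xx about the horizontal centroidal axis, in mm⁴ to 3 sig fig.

Treat the section as a set of non-overlapping primitives; coordinates are from the bounding-box lower-left.
Bottom plate: 130 × 14, A = 1 820 mm², y = 7 mm, Ī = 29 727 mm⁴.
Web plate: 10 × 240, A = 2 400 mm², y = 134 mm, Ī = 11 520 000 mm⁴.
Top plate: 80 × 26, A = 2 080 mm², y = 267 mm, Ī = 117 173 mm⁴.
Centroid: ȳ = ΣA·y / ΣA = 141.22 mm.
Transfer each piece to the horizontal centroidal axis using Ī + A·d² with d = y − 141.22:
  bottom plate: d = -134.22 mm → contributes +32 818 128 mm⁴
  web plate: d = -7.2222 mm → contributes +11 645 185 mm⁴
  top plate: d = 125.78 mm → contributes +33 022 876 mm⁴
Total I = 77 486 189 mm⁴.

I_xx ≈ 7.75 × 10⁷ mm⁴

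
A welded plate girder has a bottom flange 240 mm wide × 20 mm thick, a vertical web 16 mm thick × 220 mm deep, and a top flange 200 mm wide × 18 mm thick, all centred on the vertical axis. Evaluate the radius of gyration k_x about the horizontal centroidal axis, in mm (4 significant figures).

k_x ≈ 105.5 mm

Treat the section as a set of non-overlapping primitives; coordinates are from the bounding-box lower-left.
Bottom plate: 240 × 20, A = 4 800 mm², y = 10 mm, Ī = 160 000 mm⁴.
Web plate: 16 × 220, A = 3 520 mm², y = 130 mm, Ī = 14 197 333 mm⁴.
Top plate: 200 × 18, A = 3 600 mm², y = 249 mm, Ī = 97 200 mm⁴.
Centroid: ȳ = ΣA·y / ΣA = 117.617 mm.
Transfer each piece to the horizontal centroidal axis using Ī + A·d² with d = y − 117.617:
  bottom plate: d = -107.617 mm → contributes +55 751 274 mm⁴
  web plate: d = 12.3826 mm → contributes +14 737 046 mm⁴
  top plate: d = 131.383 mm → contributes +62 238 148 mm⁴
Total I = 132 726 469 mm⁴.
Radius of gyration: k = √(I/A) = √(132 726 469 / 11 920) = 105.521 mm.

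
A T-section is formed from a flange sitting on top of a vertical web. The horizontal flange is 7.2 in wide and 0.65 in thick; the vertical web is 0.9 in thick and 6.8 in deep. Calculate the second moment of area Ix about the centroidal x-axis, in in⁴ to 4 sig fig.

Treat the section as a set of non-overlapping primitives; coordinates are from the bounding-box lower-left.
Flange: 7.2 × 0.65, A = 4.68 in², y = 7.125 in, Ī = 0.164775 in⁴.
Web: 0.9 × 6.8, A = 6.12 in², y = 3.4 in, Ī = 23.5824 in⁴.
Centroid: ȳ = ΣA·y / ΣA = 5.01417 in.
Transfer each piece to the centroidal x-axis using Ī + A·d² with d = y − 5.01417:
  flange: d = 2.11083 in → contributes +21.0171 in⁴
  web: d = -1.61417 in → contributes +39.5283 in⁴
Total I = 60.5453 in⁴.

Ix ≈ 60.55 in⁴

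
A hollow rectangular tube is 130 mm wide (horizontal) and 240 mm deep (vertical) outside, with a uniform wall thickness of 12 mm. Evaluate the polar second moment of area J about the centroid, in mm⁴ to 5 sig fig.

Split into non-overlapping primitives; take the origin at the lower-left of the bounding box.
Outer rectangle: 130 × 240, A = 31 200 mm², y = 120 mm, Ī = 149 760 000 mm⁴.
Inner void (subtracted): 106 × 216, A = 22 896 mm², y = 120 mm, Ī = 89 019 648 mm⁴.
By symmetry the centroid is at mid-height, ȳ = 120 mm.
All pieces are centred on the centroidal x-axis, so I = ΣĪ (holes subtracted) = 60 740 352 mm⁴.
Repeating about the centroidal y-axis gives I_y = 22 501 712 mm⁴.
Polar second moment: J = I_x + I_y = 83 242 064 mm⁴.

J ≈ 8.3242 × 10⁷ mm⁴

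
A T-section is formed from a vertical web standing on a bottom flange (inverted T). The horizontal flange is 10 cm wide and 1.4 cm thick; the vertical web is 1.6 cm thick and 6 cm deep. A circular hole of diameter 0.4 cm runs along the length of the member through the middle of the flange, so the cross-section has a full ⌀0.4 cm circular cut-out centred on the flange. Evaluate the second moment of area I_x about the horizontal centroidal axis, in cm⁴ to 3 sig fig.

I_x ≈ 109 cm⁴

Decompose the section into non-overlapping parts with the origin at the bottom-left of its bounding rectangle.
Flange: 10 × 1.4, A = 14 cm², y = 0.7 cm, Ī = 2.2867 cm⁴.
Web: 1.6 × 6, A = 9.6 cm², y = 4.4 cm, Ī = 28.8 cm⁴.
Hole (subtracted): ⌀0.4, A = 0.12566 cm², y = 0.7 cm, Ī = 0.0012566 cm⁴.
Centroid: ȳ = ΣA·y / ΣA = 2.2131 cm.
Transfer each piece to the horizontal centroidal axis using Ī + A·d² with d = y − 2.2131:
  flange: d = -1.5131 cm → contributes +34.341 cm⁴
  web: d = 2.1869 cm → contributes +74.711 cm⁴
  hole: d = -1.5131 cm → contributes −0.28898 cm⁴
Total I = 108.76 cm⁴.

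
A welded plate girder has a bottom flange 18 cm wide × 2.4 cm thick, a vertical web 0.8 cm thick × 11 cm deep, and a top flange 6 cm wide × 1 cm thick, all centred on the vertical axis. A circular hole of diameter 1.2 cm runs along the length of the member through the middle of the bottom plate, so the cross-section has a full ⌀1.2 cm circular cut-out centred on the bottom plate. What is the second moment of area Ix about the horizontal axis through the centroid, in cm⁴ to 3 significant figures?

Ix ≈ 1150 cm⁴

Treat the section as a set of non-overlapping primitives; coordinates are from the bounding-box lower-left.
Bottom plate: 18 × 2.4, A = 43.2 cm², y = 1.2 cm, Ī = 20.736 cm⁴.
Web plate: 0.8 × 11, A = 8.8 cm², y = 7.9 cm, Ī = 88.733 cm⁴.
Top plate: 6 × 1, A = 6 cm², y = 13.9 cm, Ī = 0.5 cm⁴.
Hole (subtracted): ⌀1.2, A = 1.131 cm², y = 1.2 cm, Ī = 0.10179 cm⁴.
Centroid: ȳ = ΣA·y / ΣA = 3.5767 cm.
Transfer each piece to the horizontal axis through the centroid using Ī + A·d² with d = y − 3.5767:
  bottom plate: d = -2.3767 cm → contributes +264.76 cm⁴
  web plate: d = 4.3233 cm → contributes +253.21 cm⁴
  top plate: d = 10.323 cm → contributes +639.92 cm⁴
  hole: d = -2.3767 cm → contributes −6.4903 cm⁴
Total I = 1151.4 cm⁴.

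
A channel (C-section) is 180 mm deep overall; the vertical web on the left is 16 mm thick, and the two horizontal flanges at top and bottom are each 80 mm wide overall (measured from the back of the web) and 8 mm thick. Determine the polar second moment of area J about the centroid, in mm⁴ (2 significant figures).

J ≈ 1.7 × 10⁷ mm⁴

Break the section into simple shapes (no overlaps), measuring from the bottom-left corner of the bounding box.
Web: 16 × 180, A = 2 880 mm², y = 90 mm, Ī = 7 776 000 mm⁴.
Top flange (beyond web): 64 × 8, A = 512 mm², y = 176 mm, Ī = 2 731 mm⁴.
Bottom flange (beyond web): 64 × 8, A = 512 mm², y = 4 mm, Ī = 2 731 mm⁴.
By symmetry the centroid is at mid-height, ȳ = 90 mm.
Transfer each piece to the centroidal x-axis using Ī + A·d² with d = y − 90:
  web: d = 0 mm → contributes +7 776 000 mm⁴
  top flange (beyond web): d = 86 mm → contributes +3 789 483 mm⁴
  bottom flange (beyond web): d = -86 mm → contributes +3 789 483 mm⁴
Total I = 15 354 965 mm⁴.
For the y-axis: x̄ = 18.49 mm.
Repeating about the centroidal y-axis gives I_y = 1 619 621 mm⁴.
Polar second moment: J = I_x + I_y = 16 974 586 mm⁴.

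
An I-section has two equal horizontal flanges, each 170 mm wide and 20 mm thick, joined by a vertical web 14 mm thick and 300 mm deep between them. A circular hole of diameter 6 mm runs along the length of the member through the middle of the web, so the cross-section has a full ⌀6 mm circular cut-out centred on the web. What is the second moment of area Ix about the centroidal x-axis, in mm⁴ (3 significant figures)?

Break the section into simple shapes (no overlaps), measuring from the bottom-left corner of the bounding box.
Bottom flange: 170 × 20, A = 3 400 mm², y = 10 mm, Ī = 113 333 mm⁴.
Web: 14 × 300, A = 4 200 mm², y = 170 mm, Ī = 31 500 000 mm⁴.
Top flange: 170 × 20, A = 3 400 mm², y = 330 mm, Ī = 113 333 mm⁴.
Hole (subtracted): ⌀6, A = 28.274 mm², y = 170 mm, Ī = 63.617 mm⁴.
By symmetry the centroid is at mid-height, ȳ = 170 mm.
Transfer each piece to the centroidal x-axis using Ī + A·d² with d = y − 170:
  bottom flange: d = -160 mm → contributes +87 153 333 mm⁴
  web: d = 0 mm → contributes +31 500 000 mm⁴
  top flange: d = 160 mm → contributes +87 153 333 mm⁴
  hole: d = 0 mm → contributes −63.617 mm⁴
Total I = 205 806 603 mm⁴.

Ix ≈ 2.06 × 10⁸ mm⁴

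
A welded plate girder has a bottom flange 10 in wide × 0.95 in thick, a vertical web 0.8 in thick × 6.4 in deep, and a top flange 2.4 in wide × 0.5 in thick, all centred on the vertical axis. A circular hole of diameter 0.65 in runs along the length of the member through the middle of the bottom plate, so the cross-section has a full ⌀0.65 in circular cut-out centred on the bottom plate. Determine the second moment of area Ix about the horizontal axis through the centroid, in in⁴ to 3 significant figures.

Ix ≈ 99.9 in⁴

Decompose the section into non-overlapping parts with the origin at the bottom-left of its bounding rectangle.
Bottom plate: 10 × 0.95, A = 9.5 in², y = 0.475 in, Ī = 0.71448 in⁴.
Web plate: 0.8 × 6.4, A = 5.12 in², y = 4.15 in, Ī = 17.476 in⁴.
Top plate: 2.4 × 0.5, A = 1.2 in², y = 7.6 in, Ī = 0.025 in⁴.
Hole (subtracted): ⌀0.65, A = 0.33183 in², y = 0.475 in, Ī = 0.0087624 in⁴.
Centroid: ȳ = ΣA·y / ΣA = 2.2419 in.
Transfer each piece to the horizontal axis through the centroid using Ī + A·d² with d = y − 2.2419:
  bottom plate: d = -1.7669 in → contributes +30.373 in⁴
  web plate: d = 1.9081 in → contributes +36.117 in⁴
  top plate: d = 5.3581 in → contributes +34.476 in⁴
  hole: d = -1.7669 in → contributes −1.0447 in⁴
Total I = 99.922 in⁴.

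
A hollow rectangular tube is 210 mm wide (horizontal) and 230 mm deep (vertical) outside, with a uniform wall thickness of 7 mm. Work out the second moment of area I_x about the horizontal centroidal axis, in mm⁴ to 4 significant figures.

I_x ≈ 4.832 × 10⁷ mm⁴

Split into non-overlapping primitives; take the origin at the lower-left of the bounding box.
Outer rectangle: 210 × 230, A = 48 300 mm², y = 115 mm, Ī = 212 922 500 mm⁴.
Inner void (subtracted): 196 × 216, A = 42 336 mm², y = 115 mm, Ī = 164 602 368 mm⁴.
By symmetry the centroid is at mid-height, ȳ = 115 mm.
All pieces are centred on the horizontal centroidal axis, so I = ΣĪ (holes subtracted) = 48 320 132 mm⁴.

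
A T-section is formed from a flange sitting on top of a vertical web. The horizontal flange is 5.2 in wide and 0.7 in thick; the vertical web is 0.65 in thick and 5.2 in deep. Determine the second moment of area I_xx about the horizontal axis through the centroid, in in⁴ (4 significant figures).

Split into non-overlapping primitives; take the origin at the lower-left of the bounding box.
Flange: 5.2 × 0.7, A = 3.64 in², y = 5.55 in, Ī = 0.148633 in⁴.
Web: 0.65 × 5.2, A = 3.38 in², y = 2.6 in, Ī = 7.61627 in⁴.
Centroid: ȳ = ΣA·y / ΣA = 4.12963 in.
Transfer each piece to the horizontal axis through the centroid using Ī + A·d² with d = y − 4.12963:
  flange: d = 1.42037 in → contributes +7.49216 in⁴
  web: d = -1.52963 in → contributes +15.5247 in⁴
Total I = 23.0168 in⁴.

I_xx ≈ 23.02 in⁴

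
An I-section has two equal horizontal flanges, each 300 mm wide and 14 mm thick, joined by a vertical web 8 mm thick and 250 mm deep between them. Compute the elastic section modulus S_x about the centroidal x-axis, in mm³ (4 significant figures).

Split into non-overlapping primitives; take the origin at the lower-left of the bounding box.
Bottom flange: 300 × 14, A = 4 200 mm², y = 7 mm, Ī = 68 600 mm⁴.
Web: 8 × 250, A = 2 000 mm², y = 139 mm, Ī = 10 416 667 mm⁴.
Top flange: 300 × 14, A = 4 200 mm², y = 271 mm, Ī = 68 600 mm⁴.
By symmetry the centroid is at mid-height, ȳ = 139 mm.
Transfer each piece to the centroidal x-axis using Ī + A·d² with d = y − 139:
  bottom flange: d = -132 mm → contributes +73 249 400 mm⁴
  web: d = 0 mm → contributes +10 416 667 mm⁴
  top flange: d = 132 mm → contributes +73 249 400 mm⁴
Total I = 156 915 467 mm⁴.
Extreme fibre distance c = 139 mm; S = I/c = 1 128 888 mm³.

S_x ≈ 1.129 × 10⁶ mm³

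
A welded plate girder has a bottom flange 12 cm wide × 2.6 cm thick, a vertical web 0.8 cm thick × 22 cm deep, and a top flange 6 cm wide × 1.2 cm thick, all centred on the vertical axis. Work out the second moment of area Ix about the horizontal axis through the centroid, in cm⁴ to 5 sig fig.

Treat the section as a set of non-overlapping primitives; coordinates are from the bounding-box lower-left.
Bottom plate: 12 × 2.6, A = 31.2 cm², y = 1.3 cm, Ī = 17.576 cm⁴.
Web plate: 0.8 × 22, A = 17.6 cm², y = 13.6 cm, Ī = 709.8667 cm⁴.
Top plate: 6 × 1.2, A = 7.2 cm², y = 25.2 cm, Ī = 0.864 cm⁴.
Centroid: ȳ = ΣA·y / ΣA = 8.238571 cm.
Transfer each piece to the horizontal axis through the centroid using Ī + A·d² with d = y − 8.238571:
  bottom plate: d = -6.938571 cm → contributes +1519.662 cm⁴
  web plate: d = 5.361429 cm → contributes +1215.777 cm⁴
  top plate: d = 16.96143 cm → contributes +2072.232 cm⁴
Total I = 4807.671 cm⁴.

Ix ≈ 4807.7 cm⁴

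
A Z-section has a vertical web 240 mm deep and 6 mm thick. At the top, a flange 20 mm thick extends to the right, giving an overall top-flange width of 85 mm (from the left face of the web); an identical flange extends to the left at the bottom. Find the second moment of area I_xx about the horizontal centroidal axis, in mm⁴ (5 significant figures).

Treat the section as a set of non-overlapping primitives; coordinates are from the bounding-box lower-left.
Web: 6 × 240, A = 1 440 mm², y = 120 mm, Ī = 6 912 000 mm⁴.
Top flange (beyond web): 79 × 20, A = 1 580 mm², y = 230 mm, Ī = 52666.67 mm⁴.
Bottom flange (beyond web): 79 × 20, A = 1 580 mm², y = 10 mm, Ī = 52666.67 mm⁴.
Centroid: ȳ = ΣA·y / ΣA = 120 mm.
Transfer each piece to the horizontal centroidal axis using Ī + A·d² with d = y − 120:
  web: d = 0 mm → contributes +6 912 000 mm⁴
  top flange (beyond web): d = 110 mm → contributes +19 170 667 mm⁴
  bottom flange (beyond web): d = -110 mm → contributes +19 170 667 mm⁴
Total I = 45 253 333 mm⁴.

I_xx ≈ 4.5253 × 10⁷ mm⁴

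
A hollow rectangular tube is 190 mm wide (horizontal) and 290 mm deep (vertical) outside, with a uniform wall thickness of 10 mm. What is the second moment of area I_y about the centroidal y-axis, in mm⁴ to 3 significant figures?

Split into non-overlapping primitives; take the origin at the lower-left of the bounding box.
Outer rectangle: 190 × 290, A = 55 100 mm², x = 95 mm, Ī = 165 759 167 mm⁴.
Inner void (subtracted): 170 × 270, A = 45 900 mm², x = 95 mm, Ī = 110 542 500 mm⁴.
By symmetry the centroid is at mid-width, x̄ = 95 mm.
All pieces are centred on the centroidal y-axis, so I = ΣĪ (holes subtracted) = 55 216 667 mm⁴.

I_y ≈ 5.52 × 10⁷ mm⁴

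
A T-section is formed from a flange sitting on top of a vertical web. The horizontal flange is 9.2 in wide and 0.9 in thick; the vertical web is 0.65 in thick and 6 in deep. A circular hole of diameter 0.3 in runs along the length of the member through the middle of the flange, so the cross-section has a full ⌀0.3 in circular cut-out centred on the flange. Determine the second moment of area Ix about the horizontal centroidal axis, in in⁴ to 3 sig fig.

Break the section into simple shapes (no overlaps), measuring from the bottom-left corner of the bounding box.
Flange: 9.2 × 0.9, A = 8.28 in², y = 6.45 in, Ī = 0.5589 in⁴.
Web: 0.65 × 6, A = 3.9 in², y = 3 in, Ī = 11.7 in⁴.
Hole (subtracted): ⌀0.3, A = 0.070686 in², y = 6.45 in, Ī = 0.00039761 in⁴.
Centroid: ȳ = ΣA·y / ΣA = 5.3389 in.
Transfer each piece to the horizontal centroidal axis using Ī + A·d² with d = y − 5.3389:
  flange: d = 1.1111 in → contributes +10.781 in⁴
  web: d = -2.3389 in → contributes +33.034 in⁴
  hole: d = 1.1111 in → contributes −0.087667 in⁴
Total I = 43.728 in⁴.

Ix ≈ 43.7 in⁴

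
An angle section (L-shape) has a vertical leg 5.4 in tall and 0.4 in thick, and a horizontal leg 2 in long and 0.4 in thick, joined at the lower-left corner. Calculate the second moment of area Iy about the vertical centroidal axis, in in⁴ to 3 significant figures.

Break the section into simple shapes (no overlaps), measuring from the bottom-left corner of the bounding box.
Vertical leg: 0.4 × 5.4, A = 2.16 in², x = 0.2 in, Ī = 0.0288 in⁴.
Horizontal leg (remainder): 1.6 × 0.4, A = 0.64 in², x = 1.2 in, Ī = 0.13653 in⁴.
Centroid: x̄ = ΣA·x / ΣA = 0.42857 in.
Transfer each piece to the vertical centroidal axis using Ī + A·d² with d = x − 0.42857:
  vertical leg: d = -0.22857 in → contributes +0.14165 in⁴
  horizontal leg (remainder): d = 0.77143 in → contributes +0.5174 in⁴
Total I = 0.65905 in⁴.

Iy ≈ 0.659 in⁴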